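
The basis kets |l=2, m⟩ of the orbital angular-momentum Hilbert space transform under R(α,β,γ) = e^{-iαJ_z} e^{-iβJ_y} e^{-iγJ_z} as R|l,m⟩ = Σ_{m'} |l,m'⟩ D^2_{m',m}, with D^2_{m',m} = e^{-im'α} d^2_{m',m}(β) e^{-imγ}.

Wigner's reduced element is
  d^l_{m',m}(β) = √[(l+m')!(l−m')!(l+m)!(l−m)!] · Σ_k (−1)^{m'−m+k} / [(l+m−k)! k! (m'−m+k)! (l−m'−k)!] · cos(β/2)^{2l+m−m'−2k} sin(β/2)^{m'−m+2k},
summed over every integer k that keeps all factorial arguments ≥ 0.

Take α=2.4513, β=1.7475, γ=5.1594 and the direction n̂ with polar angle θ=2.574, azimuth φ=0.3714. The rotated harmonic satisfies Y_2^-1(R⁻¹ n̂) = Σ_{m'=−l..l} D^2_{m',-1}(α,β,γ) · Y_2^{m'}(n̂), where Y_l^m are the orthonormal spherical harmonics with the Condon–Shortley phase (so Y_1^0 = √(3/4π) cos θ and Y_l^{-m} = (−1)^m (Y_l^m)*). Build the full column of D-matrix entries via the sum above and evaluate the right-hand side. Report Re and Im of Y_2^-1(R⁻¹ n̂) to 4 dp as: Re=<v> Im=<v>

Re=-0.0680 Im=0.0498

Need the full column D^2_{m',-1} for m'=−2..2 at α=2.4513, β=1.7475, γ=5.1594.
cos(β/2)=0.641956, sin(β/2)=0.766742
d^2_{-2,-1}: single k=1 term ⇒ +0.405690;  D = -0.326074-0.241371i
d^2_{-1,-1}: k∈[0..1] ⇒ +0.169832 -0.726825 = -0.556992;  D = -0.134173-0.540590i
d^2_{0,-1}: k∈[0..1] ⇒ -0.496867 +0.708807 = +0.211940;  D = +0.091616-0.191115i
d^2_{1,-1}: k∈[0..1] ⇒ +0.726825 -0.345618 = +0.381207;  D = -0.345947+0.160123i
d^2_{2,-1}: single k=0 term ⇒ -0.578738;  D = -0.559760-0.146992i
Y_2^{m'}(θ=2.574,φ=0.3714) and Σ D·Y over m':
  (-0.3261-0.2414i)·(+0.0822-0.0755i)  (-0.1342-0.5406i)·(-0.3263+0.1271i)  (+0.0916-0.1911i)·(+0.3573+0.0000i)  (-0.3459+0.1601i)·(+0.3263+0.1271i)  (-0.5598-0.1470i)·(+0.0822+0.0755i)
Y_2^-1(R⁻¹ n̂) = -0.067985+0.049768i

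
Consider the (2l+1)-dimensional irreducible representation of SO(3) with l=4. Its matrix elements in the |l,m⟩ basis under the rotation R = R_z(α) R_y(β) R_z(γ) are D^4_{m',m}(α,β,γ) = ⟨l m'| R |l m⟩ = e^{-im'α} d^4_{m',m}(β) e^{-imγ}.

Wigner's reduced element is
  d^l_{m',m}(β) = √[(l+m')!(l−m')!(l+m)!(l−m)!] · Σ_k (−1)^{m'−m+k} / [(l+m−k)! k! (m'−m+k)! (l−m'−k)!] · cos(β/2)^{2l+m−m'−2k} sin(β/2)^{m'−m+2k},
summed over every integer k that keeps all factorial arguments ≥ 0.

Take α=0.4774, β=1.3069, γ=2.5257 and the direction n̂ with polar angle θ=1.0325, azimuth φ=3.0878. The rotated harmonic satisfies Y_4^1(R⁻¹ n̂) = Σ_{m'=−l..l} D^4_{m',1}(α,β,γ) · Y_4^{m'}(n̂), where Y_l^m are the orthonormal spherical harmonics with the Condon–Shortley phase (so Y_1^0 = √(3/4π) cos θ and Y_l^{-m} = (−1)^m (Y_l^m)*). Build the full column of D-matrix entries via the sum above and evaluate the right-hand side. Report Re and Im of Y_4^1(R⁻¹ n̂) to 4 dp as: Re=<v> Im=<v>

Re=-0.1425 Im=-0.0074

Need the full column D^4_{m',1} for m'=−4..4 at α=0.4774, β=1.3069, γ=2.5257.
cos(β/2)=0.793991, sin(β/2)=0.607929
d^4_{-4,1}: single k=5 term ⇒ +0.311033;  D = +0.253846-0.179732i
d^4_{-3,1}: k∈[4..5] ⇒ +0.718115 -0.252592 = +0.465523;  D = +0.213852-0.413496i
d^4_{-2,1}: k∈[3..5] ⇒ +1.002657 -0.881695 +0.103377 = +0.224339;  D = -0.000023-0.224339i
d^4_{-1,1}: k∈[2..5] ⇒ +0.925977 -1.628532 +0.477354 -0.018656 = -0.243857;  D = +0.112068+0.216580i
d^4_{0,1}: k∈[1..4] ⇒ +0.540851 -1.902409 +1.115266 -0.108969 = -0.355260;  D = +0.289984+0.205229i
d^4_{1,1}: k∈[0..3] ⇒ +0.157952 -1.388965 +1.628532 -0.318236 = +0.079282;  D = -0.078523-0.010945i
d^4_{2,1}: k∈[0..2] ⇒ -0.513096 +1.503986 -0.587797 = +0.403093;  D = -0.380164+0.134011i
d^4_{3,1}: k∈[0..1] ⇒ +0.734971 -0.718115 = +0.016856;  D = -0.011545+0.012282i
d^4_{4,1}: single k=0 term ⇒ -0.530556;  D = +0.145137-0.510319i
Y_4^{m'}(θ=1.0325,φ=3.0878) and Σ D·Y over m':
  (+0.2538-0.1797i)·(+0.2349+0.0513i)  (+0.2139-0.4135i)·(-0.4009-0.0653i)  (-0.0000-0.2243i)·(+0.2059+0.0222i)  (+0.1121+0.2166i)·(+0.2412+0.0130i)  (+0.2900+0.2052i)·(-0.2610+0.0000i)  (-0.0785-0.0109i)·(-0.2412+0.0130i)  (-0.3802+0.1340i)·(+0.2059-0.0222i)  (-0.0115+0.0123i)·(+0.4009-0.0653i)  (+0.1451-0.5103i)·(+0.2349-0.0513i)
Y_4^1(R⁻¹ n̂) = -0.142466-0.007440i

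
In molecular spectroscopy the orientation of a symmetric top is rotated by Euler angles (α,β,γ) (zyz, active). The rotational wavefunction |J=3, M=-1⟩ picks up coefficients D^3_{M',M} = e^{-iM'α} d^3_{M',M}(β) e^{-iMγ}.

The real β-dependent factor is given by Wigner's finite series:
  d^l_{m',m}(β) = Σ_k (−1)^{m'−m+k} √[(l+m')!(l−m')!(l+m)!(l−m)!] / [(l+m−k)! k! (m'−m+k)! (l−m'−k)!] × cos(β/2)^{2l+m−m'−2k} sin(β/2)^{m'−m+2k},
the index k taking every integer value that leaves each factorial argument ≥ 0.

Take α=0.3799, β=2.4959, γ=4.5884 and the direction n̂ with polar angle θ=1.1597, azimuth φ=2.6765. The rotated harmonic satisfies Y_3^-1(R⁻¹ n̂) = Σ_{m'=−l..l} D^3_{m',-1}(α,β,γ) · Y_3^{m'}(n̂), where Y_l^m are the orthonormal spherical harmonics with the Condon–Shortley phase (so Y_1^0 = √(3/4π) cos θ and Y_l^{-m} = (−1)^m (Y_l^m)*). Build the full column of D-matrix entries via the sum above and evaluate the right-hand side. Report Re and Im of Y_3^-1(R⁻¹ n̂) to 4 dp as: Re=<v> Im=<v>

Need the full column D^3_{m',-1} for m'=−3..3 at α=0.3799, β=2.4959, γ=4.5884.
cos(β/2)=0.317267, sin(β/2)=0.948336
d^3_{-3,-1}: single k=2 term ⇒ +0.035292;  D = +0.029993-0.018599i
d^3_{-2,-1}: k∈[1..2] ⇒ +0.009640 -0.172263 = -0.162623;  D = -0.096570+0.130845i
d^3_{-1,-1}: k∈[0..2] ⇒ +0.001020 -0.072898 +0.488484 = +0.416606;  D = +0.105454-0.403039i
d^3_{0,-1}: k∈[0..2] ⇒ -0.010560 +0.283057 -0.843000 = -0.570503;  D = +0.070555+0.566123i
d^3_{1,-1}: k∈[0..2] ⇒ +0.054673 -0.651313 +0.727401 = +0.130762;  D = -0.063136-0.114510i
d^3_{2,-1}: k∈[0..1] ⇒ -0.172263 +0.769550 = +0.597287;  D = -0.461791-0.378815i
d^3_{3,-1}: single k=0 term ⇒ +0.315315;  D = -0.300562-0.095321i
Y_3^{m'}(θ=1.1597,φ=2.6765) and Σ D·Y over m':
  (+0.0300-0.0186i)·(-0.0561-0.3164i)  (-0.0966+0.1308i)·(+0.2051+0.2751i)  (+0.1055-0.4030i)·(+0.0534+0.0268i)  (+0.0706+0.5661i)·(-0.3283+0.0000i)  (-0.0631-0.1145i)·(-0.0534+0.0268i)  (-0.4618-0.3788i)·(+0.2051-0.2751i)  (-0.3006-0.0953i)·(+0.0561-0.3164i)
Y_3^-1(R⁻¹ n̂) = -0.309664-0.069187i

Re=-0.3097 Im=-0.0692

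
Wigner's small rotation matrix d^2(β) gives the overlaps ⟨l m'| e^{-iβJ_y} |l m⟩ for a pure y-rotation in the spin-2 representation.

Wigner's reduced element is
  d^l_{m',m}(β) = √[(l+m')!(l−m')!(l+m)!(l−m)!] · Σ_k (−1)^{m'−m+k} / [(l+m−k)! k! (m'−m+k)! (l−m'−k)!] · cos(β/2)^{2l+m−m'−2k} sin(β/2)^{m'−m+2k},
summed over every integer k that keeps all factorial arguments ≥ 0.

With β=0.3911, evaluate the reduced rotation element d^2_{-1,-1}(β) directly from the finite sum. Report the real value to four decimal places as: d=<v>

d=0.8169

d^2_{-1,-1}(β=0.3911) via Wigner's sum:
Half-angle: c=0.980941, s=0.194306. N=√(1·6·1·6)=6.000000
k: max(0,(-1)−(-1))=0 … min(2+(-1),2−(-1))=1
  k=0: (−1)^0·6.0000/(6)·0.9809^4·0.1943^0 = +0.925916
  k=1: (−1)^1·6.0000/(2)·0.9809^2·0.1943^2 = -0.108988
d^2_{-1,-1}(0.3911) = +0.925916 -0.108988 = +0.816927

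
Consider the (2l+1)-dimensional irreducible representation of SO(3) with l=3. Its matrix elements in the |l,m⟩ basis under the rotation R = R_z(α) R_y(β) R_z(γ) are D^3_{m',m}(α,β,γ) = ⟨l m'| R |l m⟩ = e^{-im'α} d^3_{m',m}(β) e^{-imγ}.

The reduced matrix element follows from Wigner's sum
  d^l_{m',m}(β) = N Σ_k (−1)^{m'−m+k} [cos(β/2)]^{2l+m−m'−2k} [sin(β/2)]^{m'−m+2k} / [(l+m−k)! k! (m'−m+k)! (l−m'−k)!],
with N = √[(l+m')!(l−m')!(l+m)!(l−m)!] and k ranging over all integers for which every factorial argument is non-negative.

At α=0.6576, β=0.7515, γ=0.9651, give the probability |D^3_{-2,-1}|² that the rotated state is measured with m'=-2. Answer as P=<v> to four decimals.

First d^3_{-2,-1}(β=0.7515), then the phase factors e^{-i(-2)α} and e^{-i(-1)γ}:
c=cos(0.7515/2)=0.930233, s=sin(0.7515/2)=0.366970; N=√[1·120·2·24]=75.894664
Admissible k: 1..2 (factorial args all ≥0)
  k=1: (−1)^0·75.8947/(24)·0.9302^5·0.3670^1 = +0.808330
  k=2: (−1)^1·75.8947/(12)·0.9302^3·0.3670^3 = -0.251592
d^3_{-2,-1}(0.7515) = +0.808330 -0.251592 = +0.556738
|D^3_{-2,-1}|² = |d^3_{-2,-1}(β)|² = (+0.556738)² = 0.309957 (the z-rotation phases have unit modulus)

P=0.3100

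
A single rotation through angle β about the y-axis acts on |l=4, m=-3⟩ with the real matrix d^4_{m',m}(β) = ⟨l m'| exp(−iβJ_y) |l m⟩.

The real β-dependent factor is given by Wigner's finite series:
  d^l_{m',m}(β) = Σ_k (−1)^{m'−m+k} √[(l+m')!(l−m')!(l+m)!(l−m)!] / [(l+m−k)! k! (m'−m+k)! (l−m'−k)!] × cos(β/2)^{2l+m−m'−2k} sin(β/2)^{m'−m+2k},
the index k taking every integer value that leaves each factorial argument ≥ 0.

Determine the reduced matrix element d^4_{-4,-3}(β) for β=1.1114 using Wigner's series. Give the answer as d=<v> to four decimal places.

d^4_{-4,-3}(β=1.1114) via Wigner's sum:
Half-angle: c=0.849531, s=0.527538. N=√(1·40320·1·5040)=14255.272709
The bounds max(0,m−m')=1 and min(l+m,l−m')=1 give 1 term
  k=1: (−1)^0·14255.2727/(5040)·0.8495^7·0.5275^1 = +0.476491
d^4_{-4,-3}(1.1114) = +0.476491

d=0.4765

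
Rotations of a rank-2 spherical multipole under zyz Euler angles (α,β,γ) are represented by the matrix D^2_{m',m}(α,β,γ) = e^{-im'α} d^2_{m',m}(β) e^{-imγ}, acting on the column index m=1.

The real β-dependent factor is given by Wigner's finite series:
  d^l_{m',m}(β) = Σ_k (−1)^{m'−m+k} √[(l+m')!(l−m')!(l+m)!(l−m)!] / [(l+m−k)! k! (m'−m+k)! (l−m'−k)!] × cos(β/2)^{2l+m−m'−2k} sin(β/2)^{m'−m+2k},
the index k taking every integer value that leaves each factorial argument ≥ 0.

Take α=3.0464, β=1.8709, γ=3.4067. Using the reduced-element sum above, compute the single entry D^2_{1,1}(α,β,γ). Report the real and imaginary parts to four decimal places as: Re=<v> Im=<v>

Re=-0.5523 Im=0.0948

Split into d^2_{1,1}(β=1.8709) × two z-phases.
Half-angle: c=0.593456, s=0.804866. N=√(6·1·6·1)=6.000000
k: max(0,(1)−(1))=0 … min(2+(1),2−(1))=1
  k=0: (−1)^0·6.0000/(6)·0.5935^4·0.8049^0 = +0.124038
  k=1: (−1)^1·6.0000/(2)·0.5935^2·0.8049^2 = -0.684457
d^2_{1,1}(1.8709) = +0.124038 -0.684457 = -0.560419
Attach z-rotation phases: D = e^{-i(1)(3.0464)}·(-0.560419)·e^{-i(1)(3.4067)} = -0.552348+0.094766i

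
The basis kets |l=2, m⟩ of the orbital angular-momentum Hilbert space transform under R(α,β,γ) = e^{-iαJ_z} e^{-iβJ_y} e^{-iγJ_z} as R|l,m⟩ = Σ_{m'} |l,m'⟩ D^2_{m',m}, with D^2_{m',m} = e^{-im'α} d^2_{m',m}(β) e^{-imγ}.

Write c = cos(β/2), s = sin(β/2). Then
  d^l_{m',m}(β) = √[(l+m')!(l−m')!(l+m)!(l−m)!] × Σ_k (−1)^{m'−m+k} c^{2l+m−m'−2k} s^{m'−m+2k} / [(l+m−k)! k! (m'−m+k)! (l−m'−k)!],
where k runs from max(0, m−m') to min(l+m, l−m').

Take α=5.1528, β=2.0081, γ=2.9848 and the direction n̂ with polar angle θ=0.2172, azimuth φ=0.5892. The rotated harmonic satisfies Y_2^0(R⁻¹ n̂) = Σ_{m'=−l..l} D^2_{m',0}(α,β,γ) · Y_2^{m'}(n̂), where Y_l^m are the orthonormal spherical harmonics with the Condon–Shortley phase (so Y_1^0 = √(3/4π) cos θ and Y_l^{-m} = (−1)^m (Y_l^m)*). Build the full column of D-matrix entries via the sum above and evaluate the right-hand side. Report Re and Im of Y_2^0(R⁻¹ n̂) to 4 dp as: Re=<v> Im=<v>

Need the full column D^2_{m',0} for m'=−2..2 at α=5.1528, β=2.0081, γ=2.9848.
cos(β/2)=0.536890, sin(β/2)=0.843652
d^2_{-2,0}: single k=2 term ⇒ +0.502543;  D = -0.319877-0.387592i
d^2_{-1,0}: k∈[1..2] ⇒ +0.319812 -0.789680 = -0.469868;  D = -0.200310+0.425032i
d^2_{0,0}: k∈[0..2] ⇒ +0.083089 -0.820649 +0.506587 = -0.230974;  D = -0.230974+0.000000i
d^2_{1,0}: k∈[0..1] ⇒ -0.319812 +0.789680 = +0.469868;  D = +0.200310+0.425032i
d^2_{2,0}: single k=0 term ⇒ +0.502543;  D = -0.319877+0.387592i
Y_2^{m'}(θ=0.2172,φ=0.5892) and Σ D·Y over m':
  (-0.3199-0.3876i)·(+0.0069-0.0166i)  (-0.2003+0.4250i)·(+0.1352-0.0903i)  (-0.2310+0.0000i)·(+0.5868+0.0000i)  (+0.2003+0.4250i)·(-0.1352-0.0903i)  (-0.3199+0.3876i)·(+0.0069+0.0166i)
Y_2^0(R⁻¹ n̂) = -0.130135+0.000000i

Re=-0.1301 Im=0.0000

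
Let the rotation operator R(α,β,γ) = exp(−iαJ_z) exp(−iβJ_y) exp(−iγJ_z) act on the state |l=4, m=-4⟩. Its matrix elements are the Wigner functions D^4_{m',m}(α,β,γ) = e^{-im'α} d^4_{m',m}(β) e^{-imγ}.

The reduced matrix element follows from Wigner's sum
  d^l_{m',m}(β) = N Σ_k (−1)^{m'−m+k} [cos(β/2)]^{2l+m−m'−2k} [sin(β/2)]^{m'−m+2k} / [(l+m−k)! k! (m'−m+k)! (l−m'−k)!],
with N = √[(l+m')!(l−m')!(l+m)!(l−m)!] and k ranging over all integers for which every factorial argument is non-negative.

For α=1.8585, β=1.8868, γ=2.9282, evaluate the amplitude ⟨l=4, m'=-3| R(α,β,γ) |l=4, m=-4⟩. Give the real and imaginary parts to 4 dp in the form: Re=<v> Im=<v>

Re=-0.0005 Im=0.0550

D^4_{-3,-4}(1.8585,1.8868,2.9282) = e^{-i·-3·1.8585}·d^4_{-3,-4}(1.8868)·e^{-i·-4·2.9282}. Compute d first:
Half-angle: c=0.587039, s=0.809559. N=√(1·5040·1·40320)=14255.272709
k: max(0,(-4)−(-3))=0 … min(4+(-4),4−(-3))=0
  k=0: (−1)^1·14255.2727/(5040)·0.5870^7·0.8096^1 = -0.055013
d^4_{-3,-4}(1.8868) = -0.055013
Attach z-rotation phases: D = e^{-i(-3)(1.8585)}·(-0.055013)·e^{-i(-4)(2.9282)} = -0.000525+0.055010i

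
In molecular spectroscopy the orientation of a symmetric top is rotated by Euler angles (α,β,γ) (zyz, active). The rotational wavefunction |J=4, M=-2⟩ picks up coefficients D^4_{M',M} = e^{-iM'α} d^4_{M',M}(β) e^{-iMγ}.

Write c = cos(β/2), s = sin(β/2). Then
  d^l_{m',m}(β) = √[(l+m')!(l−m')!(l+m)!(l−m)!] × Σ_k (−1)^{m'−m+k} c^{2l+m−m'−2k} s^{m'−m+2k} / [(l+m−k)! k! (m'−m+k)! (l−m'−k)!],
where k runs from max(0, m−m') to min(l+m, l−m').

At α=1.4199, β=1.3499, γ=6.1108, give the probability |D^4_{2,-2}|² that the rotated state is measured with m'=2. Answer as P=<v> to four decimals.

D^4_{2,-2}(1.4199,1.3499,6.1108) = e^{-i·2·1.4199}·d^4_{2,-2}(1.3499)·e^{-i·-2·6.1108}. Compute d first:
With c≡cos(β/2)=0.780738 and s≡sin(β/2)=0.624858, N=[720·2·2·720]^{1/2}=1440.000000
Admissible k: 0..2 (factorial args all ≥0)
  k=0: (−1)^4·1440.0000/(96)·0.7807^4·0.6249^4 = +0.849648
  k=1: (−1)^5·1440.0000/(120)·0.7807^2·0.6249^6 = -0.435393
  k=2: (−1)^6·1440.0000/(1440)·0.7807^0·0.6249^8 = +0.023241
d^4_{2,-2}(1.3499) = +0.849648 -0.435393 +0.023241 = +0.437496
|D^4_{2,-2}|² = |d^4_{2,-2}(β)|² = (+0.437496)² = 0.191403 (the z-rotation phases have unit modulus)

P=0.1914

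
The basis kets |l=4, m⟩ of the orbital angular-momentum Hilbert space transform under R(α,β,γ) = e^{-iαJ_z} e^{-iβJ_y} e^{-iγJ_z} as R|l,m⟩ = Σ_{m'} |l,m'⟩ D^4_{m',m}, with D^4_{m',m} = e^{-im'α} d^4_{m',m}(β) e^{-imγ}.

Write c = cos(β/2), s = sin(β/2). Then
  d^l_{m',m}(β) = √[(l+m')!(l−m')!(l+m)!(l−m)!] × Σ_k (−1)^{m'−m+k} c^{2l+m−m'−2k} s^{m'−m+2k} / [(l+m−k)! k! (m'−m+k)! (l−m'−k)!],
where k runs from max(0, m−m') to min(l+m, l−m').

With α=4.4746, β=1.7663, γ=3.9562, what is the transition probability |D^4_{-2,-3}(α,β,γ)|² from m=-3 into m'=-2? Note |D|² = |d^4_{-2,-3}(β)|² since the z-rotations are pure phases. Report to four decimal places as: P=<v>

P=0.1711

D^4_{-2,-3}(4.4746,1.7663,3.9562) = e^{-i·-2·4.4746}·d^4_{-2,-3}(1.7663)·e^{-i·-3·3.9562}. Compute d first:
With c≡cos(β/2)=0.634720 and s≡sin(β/2)=0.772742, N=[2·720·1·5040]^{1/2}=2693.993318
Admissible k: 0..1 (factorial args all ≥0)
  k=0: (−1)^1·2693.9933/(720)·0.6347^7·0.7727^1 = -0.119998
  k=1: (−1)^2·2693.9933/(240)·0.6347^5·0.7727^3 = +0.533581
d^4_{-2,-3}(1.7663) = -0.119998 +0.533581 = +0.413583
|D^4_{-2,-3}|² = |d^4_{-2,-3}(β)|² = (+0.413583)² = 0.171051 (the z-rotation phases have unit modulus)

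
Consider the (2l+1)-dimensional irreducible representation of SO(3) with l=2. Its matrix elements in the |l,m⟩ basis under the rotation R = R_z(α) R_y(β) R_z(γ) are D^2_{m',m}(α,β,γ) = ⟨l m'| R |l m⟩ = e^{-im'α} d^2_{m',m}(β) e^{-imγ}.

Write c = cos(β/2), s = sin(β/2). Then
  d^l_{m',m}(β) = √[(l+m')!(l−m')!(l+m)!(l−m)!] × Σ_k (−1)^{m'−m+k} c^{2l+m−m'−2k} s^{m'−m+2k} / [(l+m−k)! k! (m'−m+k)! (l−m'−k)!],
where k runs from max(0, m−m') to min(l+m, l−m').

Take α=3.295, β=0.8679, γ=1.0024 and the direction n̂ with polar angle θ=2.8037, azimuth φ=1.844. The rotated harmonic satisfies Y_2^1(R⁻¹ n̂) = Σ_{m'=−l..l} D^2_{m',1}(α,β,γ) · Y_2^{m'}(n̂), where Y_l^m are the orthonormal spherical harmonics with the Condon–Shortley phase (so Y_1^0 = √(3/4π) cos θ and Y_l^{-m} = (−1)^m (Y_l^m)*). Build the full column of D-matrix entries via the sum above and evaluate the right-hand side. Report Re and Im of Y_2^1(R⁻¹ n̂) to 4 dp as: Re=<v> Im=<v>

Need the full column D^2_{m',1} for m'=−2..2 at α=3.295, β=0.8679, γ=1.0024.
cos(β/2)=0.907312, sin(β/2)=0.420458
d^2_{-2,1}: single k=3 term ⇒ +0.134882;  D = +0.103546-0.086437i
d^2_{-1,1}: k∈[2..3] ⇒ +0.436596 -0.031253 = +0.405343;  D = -0.267826+0.304257i
d^2_{0,1}: k∈[1..2] ⇒ +0.769251 -0.165196 = +0.604055;  D = +0.325151-0.509077i
d^2_{1,1}: k∈[0..1] ⇒ +0.677683 -0.436596 = +0.241087;  D = -0.097201+0.220624i
d^2_{2,1}: single k=0 term ⇒ -0.628091;  D = -0.162430+0.606725i
Y_2^{m'}(θ=2.8037,φ=1.844) and Σ D·Y over m':
  (+0.1035-0.0864i)·(-0.0363+0.0221i)  (-0.2678+0.3043i)·(+0.0652+0.2327i)  (+0.3252-0.5091i)·(+0.5268+0.0000i)  (-0.0972+0.2206i)·(-0.0652+0.2327i)  (-0.1624+0.6067i)·(-0.0363-0.0221i)
Y_2^1(R⁻¹ n̂) = +0.055476-0.360662i

Re=0.0555 Im=-0.3607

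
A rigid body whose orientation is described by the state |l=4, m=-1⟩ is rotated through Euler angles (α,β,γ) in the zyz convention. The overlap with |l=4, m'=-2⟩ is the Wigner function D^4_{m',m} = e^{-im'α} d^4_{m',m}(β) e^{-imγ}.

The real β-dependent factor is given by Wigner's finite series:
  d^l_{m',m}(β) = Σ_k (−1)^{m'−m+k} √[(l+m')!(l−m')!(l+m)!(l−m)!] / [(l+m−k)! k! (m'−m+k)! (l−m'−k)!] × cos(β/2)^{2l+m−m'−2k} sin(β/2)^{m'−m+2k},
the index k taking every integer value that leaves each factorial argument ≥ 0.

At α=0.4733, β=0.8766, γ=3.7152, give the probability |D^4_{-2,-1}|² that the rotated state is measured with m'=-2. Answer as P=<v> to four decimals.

First d^4_{-2,-1}(β=0.8766), then the phase factors e^{-i(-2)α} and e^{-i(-1)γ}:
With c≡cos(β/2)=0.905474 and s≡sin(β/2)=0.424401, N=[2·720·6·120]^{1/2}=1018.233765
k∈{1,2,3} keeps every argument non-negative
  k=1: (−1)^0·1018.2338/(240)·0.9055^7·0.4244^1 = +0.898557
  k=2: (−1)^1·1018.2338/(48)·0.9055^5·0.4244^3 = -0.986997
  k=3: (−1)^2·1018.2338/(72)·0.9055^3·0.4244^5 = +0.144552
d^4_{-2,-1}(0.8766) = +0.898557 -0.986997 +0.144552 = +0.056113
|D^4_{-2,-1}|² = |d^4_{-2,-1}(β)|² = (+0.056113)² = 0.003149 (the z-rotation phases have unit modulus)

P=0.0031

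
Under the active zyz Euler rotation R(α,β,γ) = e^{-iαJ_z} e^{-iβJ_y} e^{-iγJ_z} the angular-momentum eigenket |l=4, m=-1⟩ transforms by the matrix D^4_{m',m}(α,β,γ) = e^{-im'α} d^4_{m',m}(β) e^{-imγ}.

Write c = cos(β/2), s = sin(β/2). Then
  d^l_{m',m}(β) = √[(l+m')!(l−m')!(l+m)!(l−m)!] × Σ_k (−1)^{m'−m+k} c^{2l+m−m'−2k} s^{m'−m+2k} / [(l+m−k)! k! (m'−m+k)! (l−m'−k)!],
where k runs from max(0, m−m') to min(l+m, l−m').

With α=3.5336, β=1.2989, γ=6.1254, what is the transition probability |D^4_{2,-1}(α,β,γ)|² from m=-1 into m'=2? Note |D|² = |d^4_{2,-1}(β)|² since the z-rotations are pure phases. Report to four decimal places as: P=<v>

D^4_{2,-1}(3.5336,1.2989,6.1254) = e^{-i·2·3.5336}·d^4_{2,-1}(1.2989)·e^{-i·-1·6.1254}. Compute d first:
Half-angle: c=0.796417, s=0.604748. N=√(720·2·6·120)=1018.233765
k: max(0,(-1)−(2))=0 … min(4+(-1),4−(2))=2
  k=0: (−1)^3·1018.2338/(72)·0.7964^5·0.6047^3 = -1.002168
  k=1: (−1)^4·1018.2338/(48)·0.7964^3·0.6047^5 = +0.866764
  k=2: (−1)^5·1018.2338/(240)·0.7964^1·0.6047^7 = -0.099954
d^4_{2,-1}(1.2989) = -1.002168 +0.866764 -0.099954 = -0.235358
|D^4_{2,-1}|² = |d^4_{2,-1}(β)|² = (-0.235358)² = 0.055393 (the z-rotation phases have unit modulus)

P=0.0554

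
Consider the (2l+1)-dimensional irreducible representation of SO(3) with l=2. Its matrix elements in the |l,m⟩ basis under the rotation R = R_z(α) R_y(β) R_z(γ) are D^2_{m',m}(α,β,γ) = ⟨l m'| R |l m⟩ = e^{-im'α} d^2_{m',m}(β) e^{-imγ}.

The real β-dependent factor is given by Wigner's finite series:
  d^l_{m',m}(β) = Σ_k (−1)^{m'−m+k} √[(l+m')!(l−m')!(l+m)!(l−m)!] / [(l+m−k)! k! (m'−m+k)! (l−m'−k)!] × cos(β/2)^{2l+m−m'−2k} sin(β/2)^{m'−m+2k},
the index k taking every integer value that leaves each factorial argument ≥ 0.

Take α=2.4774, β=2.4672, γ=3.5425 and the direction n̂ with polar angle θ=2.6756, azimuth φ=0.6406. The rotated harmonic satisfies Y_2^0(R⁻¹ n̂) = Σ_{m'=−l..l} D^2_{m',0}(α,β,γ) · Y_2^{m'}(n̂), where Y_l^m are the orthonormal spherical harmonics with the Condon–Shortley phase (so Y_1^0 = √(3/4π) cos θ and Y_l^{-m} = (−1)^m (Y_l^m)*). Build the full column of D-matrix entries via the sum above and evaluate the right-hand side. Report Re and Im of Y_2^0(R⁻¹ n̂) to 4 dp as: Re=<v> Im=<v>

Need the full column D^2_{m',0} for m'=−2..2 at α=2.4774, β=2.4672, γ=3.5425.
cos(β/2)=0.330843, sin(β/2)=0.943686
d^2_{-2,0}: single k=2 term ⇒ +0.238767;  D = +0.057314-0.231785i
d^2_{-1,0}: k∈[1..2] ⇒ +0.083708 -0.681051 = -0.597343;  D = +0.470356-0.368216i
d^2_{0,0}: k∈[0..2] ⇒ +0.011981 -0.389904 +0.793067 = +0.415144;  D = +0.415144+0.000000i
d^2_{1,0}: k∈[0..1] ⇒ -0.083708 +0.681051 = +0.597343;  D = -0.470356-0.368216i
d^2_{2,0}: single k=0 term ⇒ +0.238767;  D = +0.057314+0.231785i
Y_2^{m'}(θ=2.6756,φ=0.6406) and Σ D·Y over m':
  (+0.0573-0.2318i)·(+0.0223-0.0747i)  (+0.4704-0.3682i)·(-0.2486+0.1853i)  (+0.4151+0.0000i)·(+0.4398+0.0000i)  (-0.4704-0.3682i)·(+0.2486+0.1853i)  (+0.0573+0.2318i)·(+0.0223+0.0747i)
Y_2^0(R⁻¹ n̂) = +0.053086+0.000000i

Re=0.0531 Im=0.0000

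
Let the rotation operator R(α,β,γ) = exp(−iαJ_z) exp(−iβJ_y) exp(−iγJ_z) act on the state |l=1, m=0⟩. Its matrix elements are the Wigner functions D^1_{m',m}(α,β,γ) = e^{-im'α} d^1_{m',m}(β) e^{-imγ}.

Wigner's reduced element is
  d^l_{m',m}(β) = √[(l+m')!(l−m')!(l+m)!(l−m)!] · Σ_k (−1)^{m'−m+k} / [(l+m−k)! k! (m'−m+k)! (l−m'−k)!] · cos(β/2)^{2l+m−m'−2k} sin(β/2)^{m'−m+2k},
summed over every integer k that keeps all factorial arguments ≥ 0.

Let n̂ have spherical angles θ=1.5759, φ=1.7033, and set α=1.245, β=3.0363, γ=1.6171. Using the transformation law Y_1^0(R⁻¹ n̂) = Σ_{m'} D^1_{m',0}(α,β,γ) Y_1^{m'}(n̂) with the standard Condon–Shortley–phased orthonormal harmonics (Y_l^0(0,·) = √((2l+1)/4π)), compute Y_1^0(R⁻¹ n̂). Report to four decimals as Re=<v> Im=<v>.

Re=0.0485 Im=0.0000

Need the full column D^1_{m',0} for m'=−1..1 at α=1.245, β=3.0363, γ=1.6171.
cos(β/2)=0.052622, sin(β/2)=0.998615
d^1_{-1,0}: single k=1 term ⇒ +0.074316;  D = +0.023786+0.070406i
d^1_{0,0}: k∈[0..1] ⇒ +0.002769 -0.997231 = -0.994462;  D = -0.994462+0.000000i
d^1_{1,0}: single k=0 term ⇒ -0.074316;  D = -0.023786+0.070406i
Y_1^{m'}(θ=1.5759,φ=1.7033) and Σ D·Y over m':
  (+0.0238+0.0704i)·(-0.0456-0.3425i)  (-0.9945+0.0000i)·(-0.0025+0.0000i)  (-0.0238+0.0704i)·(+0.0456-0.3425i)
Y_1^0(R⁻¹ n̂) = +0.048531+0.000000i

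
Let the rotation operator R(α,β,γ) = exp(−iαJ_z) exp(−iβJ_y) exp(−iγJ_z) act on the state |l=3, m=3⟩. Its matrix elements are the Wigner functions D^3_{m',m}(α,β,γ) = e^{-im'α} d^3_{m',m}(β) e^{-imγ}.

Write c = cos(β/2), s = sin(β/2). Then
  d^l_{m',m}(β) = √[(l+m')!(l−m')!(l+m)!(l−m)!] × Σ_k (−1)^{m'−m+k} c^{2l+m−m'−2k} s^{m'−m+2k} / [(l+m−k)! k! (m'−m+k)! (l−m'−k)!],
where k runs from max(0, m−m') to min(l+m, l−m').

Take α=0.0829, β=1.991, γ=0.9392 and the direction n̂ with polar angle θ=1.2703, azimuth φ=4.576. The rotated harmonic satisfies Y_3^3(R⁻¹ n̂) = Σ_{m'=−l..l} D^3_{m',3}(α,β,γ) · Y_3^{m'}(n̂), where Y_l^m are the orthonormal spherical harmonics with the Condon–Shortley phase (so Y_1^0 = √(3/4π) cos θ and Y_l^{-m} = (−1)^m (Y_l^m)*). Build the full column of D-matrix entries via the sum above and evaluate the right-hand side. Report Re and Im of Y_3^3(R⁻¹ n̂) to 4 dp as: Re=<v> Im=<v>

Need the full column D^3_{m',3} for m'=−3..3 at α=0.0829, β=1.991, γ=0.9392.
cos(β/2)=0.544083, sin(β/2)=0.839031
d^3_{-3,3}: single k=6 term ⇒ +0.348874;  D = -0.293209-0.189054i
d^3_{-2,3}: single k=5 term ⇒ +0.554155;  D = -0.489003-0.260698i
d^3_{-1,3}: single k=4 term ⇒ +0.568184;  D = -0.521795-0.224863i
d^3_{0,3}: single k=3 term ⇒ +0.425447;  D = -0.403312-0.135443i
d^3_{1,3}: single k=2 term ⇒ +0.238926;  D = -0.232016-0.057047i
d^3_{2,3}: single k=1 term ⇒ +0.097990;  D = -0.096766-0.015437i
d^3_{3,3}: single k=0 term ⇒ +0.025941;  D = -0.025868-0.001951i
Y_3^{m'}(θ=1.2703,φ=4.576) and Σ D·Y over m':
  (-0.2932-0.1891i)·(+0.1447-0.3336i)  (-0.4890-0.2607i)·(-0.2658-0.0744i)  (-0.5218-0.2249i)·(+0.0236-0.1719i)  (-0.4033-0.1354i)·(-0.2830+0.0000i)  (-0.2320-0.0570i)·(-0.0236-0.1719i)  (-0.0968-0.0154i)·(-0.2658+0.0744i)  (-0.0259-0.0020i)·(-0.1447-0.3336i)
Y_3^3(R⁻¹ n̂) = +0.093914+0.345856i

Re=0.0939 Im=0.3459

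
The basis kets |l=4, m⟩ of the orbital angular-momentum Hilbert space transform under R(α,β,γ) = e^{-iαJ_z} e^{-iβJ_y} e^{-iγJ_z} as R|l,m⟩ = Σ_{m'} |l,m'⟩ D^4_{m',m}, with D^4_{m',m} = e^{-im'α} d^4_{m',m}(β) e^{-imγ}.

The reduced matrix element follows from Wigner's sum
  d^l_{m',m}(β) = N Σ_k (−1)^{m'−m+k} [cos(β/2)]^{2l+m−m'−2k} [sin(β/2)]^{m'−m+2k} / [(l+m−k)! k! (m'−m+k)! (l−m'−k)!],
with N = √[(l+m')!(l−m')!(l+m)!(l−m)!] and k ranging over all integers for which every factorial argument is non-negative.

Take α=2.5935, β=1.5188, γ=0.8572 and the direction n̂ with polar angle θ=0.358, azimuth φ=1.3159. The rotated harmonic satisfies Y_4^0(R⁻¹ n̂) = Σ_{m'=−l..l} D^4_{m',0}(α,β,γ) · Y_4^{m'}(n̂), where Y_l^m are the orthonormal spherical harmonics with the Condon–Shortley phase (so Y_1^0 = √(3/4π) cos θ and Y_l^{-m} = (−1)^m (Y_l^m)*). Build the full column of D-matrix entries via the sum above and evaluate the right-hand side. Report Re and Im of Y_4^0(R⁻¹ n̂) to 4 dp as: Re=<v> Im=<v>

Need the full column D^4_{m',0} for m'=−4..4 at α=2.5935, β=1.5188, γ=0.8572.
cos(β/2)=0.725249, sin(β/2)=0.688486
d^4_{-4,0}: single k=4 term ⇒ +0.520091;  D = -0.302857-0.422815i
d^4_{-3,0}: k∈[3..4] ⇒ +0.774795 -0.698237 = +0.076558;  D = +0.005621+0.076351i
d^4_{-2,0}: k∈[2..4] ⇒ +0.654389 -1.572608 +0.531457 = -0.386763;  D = -0.176748+0.344014i
d^4_{-1,0}: k∈[1..4] ⇒ +0.324954 -1.757069 +1.583452 -0.237832 = -0.086495;  D = +0.073825-0.045069i
d^4_{0,0}: k∈[0..4] ⇒ +0.076542 -1.103658 +2.237861 -0.896328 +0.050485 = +0.364902;  D = +0.364902+0.000000i
d^4_{1,0}: k∈[0..3] ⇒ -0.324954 +1.757069 -1.583452 +0.237832 = +0.086495;  D = -0.073825-0.045069i
d^4_{2,0}: k∈[0..2] ⇒ +0.654389 -1.572608 +0.531457 = -0.386763;  D = -0.176748-0.344014i
d^4_{3,0}: k∈[0..1] ⇒ -0.774795 +0.698237 = -0.076558;  D = -0.005621+0.076351i
d^4_{4,0}: single k=0 term ⇒ +0.520091;  D = -0.302857+0.422815i
Y_4^{m'}(θ=0.358,φ=1.3159) and Σ D·Y over m':
  (-0.3029-0.4228i)·(+0.0035+0.0057i)  (+0.0056+0.0764i)·(-0.0349+0.0364i)  (-0.1767+0.3440i)·(-0.1843-0.1030i)  (+0.0738-0.0451i)·(+0.1229-0.4718i)  (+0.3649+0.0000i)·(+0.3826+0.0000i)  (-0.0738-0.0451i)·(-0.1229-0.4718i)  (-0.1767-0.3440i)·(-0.1843+0.1030i)  (-0.0056+0.0764i)·(+0.0349+0.0364i)  (-0.3029+0.4228i)·(+0.0035-0.0057i)
Y_4^0(R⁻¹ n̂) = +0.247995-0.000000i

Re=0.2480 Im=0.0000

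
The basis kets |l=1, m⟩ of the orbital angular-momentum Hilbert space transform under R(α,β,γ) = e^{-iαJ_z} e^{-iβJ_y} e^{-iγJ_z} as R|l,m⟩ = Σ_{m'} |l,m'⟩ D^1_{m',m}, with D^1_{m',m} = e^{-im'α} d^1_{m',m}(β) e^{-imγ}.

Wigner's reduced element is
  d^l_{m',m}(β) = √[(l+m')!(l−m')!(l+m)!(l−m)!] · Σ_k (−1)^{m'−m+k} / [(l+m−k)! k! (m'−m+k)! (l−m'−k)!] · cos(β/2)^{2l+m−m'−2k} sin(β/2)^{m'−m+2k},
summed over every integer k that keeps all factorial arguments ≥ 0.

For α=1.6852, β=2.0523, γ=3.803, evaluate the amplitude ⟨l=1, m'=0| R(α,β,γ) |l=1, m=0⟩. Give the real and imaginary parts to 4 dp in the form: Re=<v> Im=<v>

Split into d^1_{0,0}(β=2.0523) × two z-phases.
Half-angle: c=0.518116, s=0.855311. N=√(1·1·1·1)=1.000000
The bounds max(0,m−m')=0 and min(l+m,l−m')=1 give 2 terms
  k=0: (−1)^0·1.0000/(1)·0.5181^2·0.8553^0 = +0.268444
  k=1: (−1)^1·1.0000/(1)·0.5181^0·0.8553^2 = -0.731556
d^1_{0,0}(2.0523) = +0.268444 -0.731556 = -0.463112
Phases: e^{-i·(0)·1.6852}=+1.000000+0.000000i, e^{-i·(0)·3.803}=+1.000000+0.000000i ⇒ D=-0.463112+0.000000i

Re=-0.4631 Im=0.0000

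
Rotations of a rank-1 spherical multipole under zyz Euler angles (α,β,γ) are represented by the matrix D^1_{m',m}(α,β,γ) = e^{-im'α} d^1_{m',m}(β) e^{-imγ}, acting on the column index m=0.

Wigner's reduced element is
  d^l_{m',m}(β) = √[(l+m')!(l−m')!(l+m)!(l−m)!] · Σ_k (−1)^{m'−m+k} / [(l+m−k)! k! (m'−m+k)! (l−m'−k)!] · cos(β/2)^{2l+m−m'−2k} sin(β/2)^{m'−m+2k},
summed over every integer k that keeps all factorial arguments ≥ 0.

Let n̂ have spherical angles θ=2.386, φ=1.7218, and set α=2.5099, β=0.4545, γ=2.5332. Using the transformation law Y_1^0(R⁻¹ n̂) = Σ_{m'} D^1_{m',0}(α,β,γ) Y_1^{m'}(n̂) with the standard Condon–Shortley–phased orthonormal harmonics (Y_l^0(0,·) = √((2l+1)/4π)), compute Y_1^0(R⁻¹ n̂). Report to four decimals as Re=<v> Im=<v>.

Re=-0.2158 Im=0.0000

Need the full column D^1_{m',0} for m'=−1..1 at α=2.5099, β=0.4545, γ=2.5332.
cos(β/2)=0.974290, sin(β/2)=0.225299
d^1_{-1,0}: single k=1 term ⇒ +0.310429;  D = -0.250525+0.183312i
d^1_{0,0}: k∈[0..1] ⇒ +0.949240 -0.050760 = +0.898481;  D = +0.898481+0.000000i
d^1_{1,0}: single k=0 term ⇒ -0.310429;  D = +0.250525+0.183312i
Y_1^{m'}(θ=2.386,φ=1.7218) and Σ D·Y over m':
  (-0.2505+0.1833i)·(-0.0356-0.2342i)  (+0.8985+0.0000i)·(-0.3556+0.0000i)  (+0.2505+0.1833i)·(+0.0356-0.2342i)
Y_1^0(R⁻¹ n̂) = -0.215807+0.000000i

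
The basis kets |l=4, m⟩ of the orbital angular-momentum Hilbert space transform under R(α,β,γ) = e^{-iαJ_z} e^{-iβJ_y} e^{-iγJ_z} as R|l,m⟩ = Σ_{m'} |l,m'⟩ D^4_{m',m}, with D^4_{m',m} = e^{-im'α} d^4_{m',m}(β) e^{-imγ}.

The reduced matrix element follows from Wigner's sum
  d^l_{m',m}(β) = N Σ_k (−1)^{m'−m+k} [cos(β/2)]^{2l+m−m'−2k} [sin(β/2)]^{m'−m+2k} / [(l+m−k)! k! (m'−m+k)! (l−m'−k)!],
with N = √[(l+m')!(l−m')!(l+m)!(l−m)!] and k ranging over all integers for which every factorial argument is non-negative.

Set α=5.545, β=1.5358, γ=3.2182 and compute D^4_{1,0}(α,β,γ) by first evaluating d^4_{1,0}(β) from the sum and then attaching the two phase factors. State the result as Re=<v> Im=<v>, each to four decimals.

Re=0.0433 Im=0.0394

D^4_{1,0}(5.545,1.5358,3.2182) = e^{-i·1·5.545}·d^4_{1,0}(1.5358)·e^{-i·0·3.2182}. Compute d first:
With c≡cos(β/2)=0.719371 and s≡sin(β/2)=0.694626, N=[120·6·24·24]^{1/2}=643.987578
Admissible k: 0..3 (factorial args all ≥0)
  k=0: (−1)^1·643.9876/(144)·0.7194^7·0.6946^1 = -0.309697
  k=1: (−1)^2·643.9876/(24)·0.7194^5·0.6946^3 = +1.732543
  k=2: (−1)^3·643.9876/(24)·0.7194^3·0.6946^5 = -1.615401
  k=3: (−1)^4·643.9876/(144)·0.7194^1·0.6946^7 = +0.251030
d^4_{1,0}(1.5358) = -0.309697 +1.732543 -1.615401 +0.251030 = +0.058475
Phases: e^{-i·(1)·5.545}=+0.739691+0.672947i, e^{-i·(0)·3.2182}=+1.000000+0.000000i ⇒ D=+0.043254+0.039351i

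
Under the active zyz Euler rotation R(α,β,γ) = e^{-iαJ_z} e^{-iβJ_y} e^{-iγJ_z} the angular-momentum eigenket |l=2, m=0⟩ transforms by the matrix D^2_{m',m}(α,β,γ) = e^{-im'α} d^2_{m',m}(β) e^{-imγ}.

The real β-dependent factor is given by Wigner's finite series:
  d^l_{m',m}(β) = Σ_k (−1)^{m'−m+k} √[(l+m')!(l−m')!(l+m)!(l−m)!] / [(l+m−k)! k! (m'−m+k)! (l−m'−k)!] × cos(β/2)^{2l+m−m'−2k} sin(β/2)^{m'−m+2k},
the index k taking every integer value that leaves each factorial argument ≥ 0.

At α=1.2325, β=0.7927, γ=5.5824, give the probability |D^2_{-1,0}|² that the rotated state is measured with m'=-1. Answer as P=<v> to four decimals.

P=0.3749

Split into d^2_{-1,0}(β=0.7927) × two z-phases.
With c≡cos(β/2)=0.922476 and s≡sin(β/2)=0.386054, N=[1·6·2·2]^{1/2}=4.898979
k: max(0,(0)−(-1))=1 … min(2+(0),2−(-1))=2
  k=1: (−1)^0·4.8990/(2)·0.9225^3·0.3861^1 = +0.742316
  k=2: (−1)^1·4.8990/(2)·0.9225^1·0.3861^3 = -0.130009
d^2_{-1,0}(0.7927) = +0.742316 -0.130009 = +0.612307
|D^2_{-1,0}|² = |d^2_{-1,0}(β)|² = (+0.612307)² = 0.374920 (the z-rotation phases have unit modulus)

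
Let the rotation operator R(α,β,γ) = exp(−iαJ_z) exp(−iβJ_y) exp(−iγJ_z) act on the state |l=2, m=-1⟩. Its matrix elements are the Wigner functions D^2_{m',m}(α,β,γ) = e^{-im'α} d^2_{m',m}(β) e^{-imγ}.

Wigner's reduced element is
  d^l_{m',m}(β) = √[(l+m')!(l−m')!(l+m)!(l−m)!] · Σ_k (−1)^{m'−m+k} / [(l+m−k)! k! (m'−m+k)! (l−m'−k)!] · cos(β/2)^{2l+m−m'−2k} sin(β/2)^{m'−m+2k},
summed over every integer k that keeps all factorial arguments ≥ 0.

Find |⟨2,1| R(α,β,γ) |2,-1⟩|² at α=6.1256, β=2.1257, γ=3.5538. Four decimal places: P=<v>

First d^2_{1,-1}(β=2.1257), then the phase factors e^{-i(1)α} and e^{-i(-1)γ}:
Half-angle: c=0.486384, s=0.873745. N=√(6·1·1·6)=6.000000
k∈{0,1} keeps every argument non-negative
  k=0: (−1)^2·6.0000/(2)·0.4864^2·0.8737^2 = +0.541813
  k=1: (−1)^3·6.0000/(6)·0.4864^0·0.8737^4 = -0.582826
d^2_{1,-1}(2.1257) = +0.541813 -0.582826 = -0.041014
|D^2_{1,-1}|² = |d^2_{1,-1}(β)|² = (-0.041014)² = 0.001682 (the z-rotation phases have unit modulus)

P=0.0017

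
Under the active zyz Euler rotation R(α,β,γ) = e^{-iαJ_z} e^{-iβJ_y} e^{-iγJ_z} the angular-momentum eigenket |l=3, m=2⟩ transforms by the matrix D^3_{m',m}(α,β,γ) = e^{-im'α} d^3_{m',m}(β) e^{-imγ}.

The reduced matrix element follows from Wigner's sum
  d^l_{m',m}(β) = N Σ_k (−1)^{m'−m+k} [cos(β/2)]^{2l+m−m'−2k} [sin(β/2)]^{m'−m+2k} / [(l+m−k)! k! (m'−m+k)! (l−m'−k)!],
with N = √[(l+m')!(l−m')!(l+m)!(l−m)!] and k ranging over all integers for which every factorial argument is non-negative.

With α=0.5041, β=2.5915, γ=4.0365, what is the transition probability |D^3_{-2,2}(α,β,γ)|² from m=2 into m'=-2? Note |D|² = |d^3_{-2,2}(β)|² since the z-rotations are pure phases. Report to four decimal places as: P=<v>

Split into d^3_{-2,2}(β=2.5915) × two z-phases.
Half-angle: c=0.271592, s=0.962413. N=√(1·120·120·1)=120.000000
The bounds max(0,m−m')=4 and min(l+m,l−m')=5 give 2 terms
  k=4: (−1)^0·120.0000/(24)·0.2716^2·0.9624^4 = +0.316408
  k=5: (−1)^1·120.0000/(120)·0.2716^0·0.9624^6 = -0.794635
d^3_{-2,2}(2.5915) = +0.316408 -0.794635 = -0.478227
|D^3_{-2,2}|² = |d^3_{-2,2}(β)|² = (-0.478227)² = 0.228701 (the z-rotation phases have unit modulus)

P=0.2287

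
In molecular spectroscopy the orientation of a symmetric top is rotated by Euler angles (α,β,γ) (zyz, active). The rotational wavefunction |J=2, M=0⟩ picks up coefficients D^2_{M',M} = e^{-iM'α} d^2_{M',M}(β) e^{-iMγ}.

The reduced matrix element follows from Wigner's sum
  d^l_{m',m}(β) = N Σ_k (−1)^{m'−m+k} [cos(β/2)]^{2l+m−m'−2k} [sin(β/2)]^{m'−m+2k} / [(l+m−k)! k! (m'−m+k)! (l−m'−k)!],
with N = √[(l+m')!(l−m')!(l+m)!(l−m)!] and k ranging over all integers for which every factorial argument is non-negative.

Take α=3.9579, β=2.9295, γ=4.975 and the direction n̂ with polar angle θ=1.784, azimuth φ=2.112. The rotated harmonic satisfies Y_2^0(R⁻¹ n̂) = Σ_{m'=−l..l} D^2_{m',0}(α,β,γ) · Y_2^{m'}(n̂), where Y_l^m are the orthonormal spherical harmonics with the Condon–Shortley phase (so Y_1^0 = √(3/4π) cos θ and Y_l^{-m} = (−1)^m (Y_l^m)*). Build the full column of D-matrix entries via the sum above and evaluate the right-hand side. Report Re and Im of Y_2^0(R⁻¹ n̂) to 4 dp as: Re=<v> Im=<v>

Re=-0.2938 Im=0.0000

Need the full column D^2_{m',0} for m'=−2..2 at α=3.9579, β=2.9295, γ=4.975.
cos(β/2)=0.105848, sin(β/2)=0.994382
d^2_{-2,0}: single k=2 term ⇒ +0.027136;  D = -0.001676+0.027084i
d^2_{-1,0}: k∈[1..2] ⇒ +0.002889 -0.254928 = -0.252039;  D = +0.172626+0.183641i
d^2_{0,0}: k∈[0..2] ⇒ +0.000126 -0.044313 +0.977718 = +0.933531;  D = +0.933531+0.000000i
d^2_{1,0}: k∈[0..1] ⇒ -0.002889 +0.254928 = +0.252039;  D = -0.172626+0.183641i
d^2_{2,0}: single k=0 term ⇒ +0.027136;  D = -0.001676-0.027084i
Y_2^{m'}(θ=1.784,φ=2.112) and Σ D·Y over m':
  (-0.0017+0.0271i)·(-0.1731+0.3258i)  (+0.1726+0.1836i)·(+0.0823+0.1369i)  (+0.9335+0.0000i)·(-0.2730+0.0000i)  (-0.1726+0.1836i)·(-0.0823+0.1369i)  (-0.0017-0.0271i)·(-0.1731-0.3258i)
Y_2^0(R⁻¹ n̂) = -0.293829+0.000000i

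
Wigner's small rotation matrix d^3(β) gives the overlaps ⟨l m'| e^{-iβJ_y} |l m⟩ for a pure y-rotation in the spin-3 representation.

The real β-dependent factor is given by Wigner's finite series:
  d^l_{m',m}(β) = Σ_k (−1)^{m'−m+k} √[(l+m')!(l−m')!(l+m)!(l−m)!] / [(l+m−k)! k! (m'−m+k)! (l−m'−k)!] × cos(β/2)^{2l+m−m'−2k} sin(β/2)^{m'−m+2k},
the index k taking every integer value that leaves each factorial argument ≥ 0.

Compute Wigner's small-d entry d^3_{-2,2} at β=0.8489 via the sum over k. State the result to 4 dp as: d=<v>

d^3_{-2,2}(β=0.8489) via Wigner's sum:
With c≡cos(β/2)=0.911265 and s≡sin(β/2)=0.411820, N=[1·120·120·1]^{1/2}=120.000000
Admissible k: 4..5 (factorial args all ≥0)
  k=4: (−1)^0·120.0000/(24)·0.9113^2·0.4118^4 = +0.119423
  k=5: (−1)^1·120.0000/(120)·0.9113^0·0.4118^6 = -0.004878
d^3_{-2,2}(0.8489) = +0.119423 -0.004878 = +0.114545

d=0.1145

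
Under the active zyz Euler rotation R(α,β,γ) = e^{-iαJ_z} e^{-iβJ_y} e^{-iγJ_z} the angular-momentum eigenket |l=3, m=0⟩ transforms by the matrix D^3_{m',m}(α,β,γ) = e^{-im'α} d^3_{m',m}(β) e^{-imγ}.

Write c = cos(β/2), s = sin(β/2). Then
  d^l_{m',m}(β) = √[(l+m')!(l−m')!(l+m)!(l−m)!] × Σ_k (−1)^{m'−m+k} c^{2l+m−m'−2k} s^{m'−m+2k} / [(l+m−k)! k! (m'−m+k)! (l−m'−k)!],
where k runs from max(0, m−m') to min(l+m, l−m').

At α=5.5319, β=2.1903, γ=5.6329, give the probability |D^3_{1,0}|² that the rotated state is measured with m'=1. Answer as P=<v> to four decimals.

Split into d^3_{1,0}(β=2.1903) × two z-phases.
With c≡cos(β/2)=0.457913 and s≡sin(β/2)=0.888997, N=[24·2·6·6]^{1/2}=41.569219
k∈{0,1,2} keeps every argument non-negative
  k=0: (−1)^1·41.5692/(12)·0.4579^5·0.8890^1 = -0.062002
  k=1: (−1)^2·41.5692/(4)·0.4579^3·0.8890^3 = +0.701071
  k=2: (−1)^3·41.5692/(12)·0.4579^1·0.8890^5 = -0.880795
d^3_{1,0}(2.1903) = -0.062002 +0.701071 -0.880795 = -0.241727
|D^3_{1,0}|² = |d^3_{1,0}(β)|² = (-0.241727)² = 0.058432 (the z-rotation phases have unit modulus)

P=0.0584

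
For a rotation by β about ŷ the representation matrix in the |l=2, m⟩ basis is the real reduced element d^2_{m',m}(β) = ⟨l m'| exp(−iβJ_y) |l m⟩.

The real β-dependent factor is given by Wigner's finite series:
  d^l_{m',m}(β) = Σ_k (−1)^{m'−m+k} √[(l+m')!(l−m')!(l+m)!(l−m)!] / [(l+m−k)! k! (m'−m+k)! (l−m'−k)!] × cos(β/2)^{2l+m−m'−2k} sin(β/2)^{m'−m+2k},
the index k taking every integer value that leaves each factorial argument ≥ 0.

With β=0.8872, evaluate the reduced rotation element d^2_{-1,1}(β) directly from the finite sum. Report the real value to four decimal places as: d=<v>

d^2_{-1,1}(β=0.8872) via Wigner's sum:
Half-angle: c=0.903212, s=0.429194. N=√(1·6·6·1)=6.000000
k∈{2,3} keeps every argument non-negative
  k=2: (−1)^0·6.0000/(2)·0.9032^2·0.4292^2 = +0.450825
  k=3: (−1)^1·6.0000/(6)·0.9032^0·0.4292^4 = -0.033932
d^2_{-1,1}(0.8872) = +0.450825 -0.033932 = +0.416893

d=0.4169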